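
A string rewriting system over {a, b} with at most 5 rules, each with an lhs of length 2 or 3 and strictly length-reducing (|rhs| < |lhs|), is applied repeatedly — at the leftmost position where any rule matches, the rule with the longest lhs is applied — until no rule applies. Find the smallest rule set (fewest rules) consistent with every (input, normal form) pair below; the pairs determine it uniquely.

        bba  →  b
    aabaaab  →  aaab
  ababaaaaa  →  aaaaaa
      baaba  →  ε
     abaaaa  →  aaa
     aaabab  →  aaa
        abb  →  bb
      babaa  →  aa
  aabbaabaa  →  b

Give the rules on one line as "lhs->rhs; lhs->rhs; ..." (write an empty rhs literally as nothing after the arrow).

abb->bb; ba->; baa->; bab->

  | bba => b
  | aabaaab => aaab
  | ababaaaaa => aaaaaa
  | baaba => ba => ε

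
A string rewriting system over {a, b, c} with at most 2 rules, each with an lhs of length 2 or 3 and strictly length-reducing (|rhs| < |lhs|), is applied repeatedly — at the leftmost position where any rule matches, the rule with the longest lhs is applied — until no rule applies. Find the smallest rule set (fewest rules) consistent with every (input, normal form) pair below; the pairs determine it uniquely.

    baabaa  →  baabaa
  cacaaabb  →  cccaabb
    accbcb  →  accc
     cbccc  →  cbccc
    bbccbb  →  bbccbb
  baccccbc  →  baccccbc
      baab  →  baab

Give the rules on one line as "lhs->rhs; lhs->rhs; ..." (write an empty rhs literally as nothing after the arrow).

  | baabaa
  | cacaaabb => cccaabb
  | accbcb => accc
  | cbccc

aca->cc; bcb->c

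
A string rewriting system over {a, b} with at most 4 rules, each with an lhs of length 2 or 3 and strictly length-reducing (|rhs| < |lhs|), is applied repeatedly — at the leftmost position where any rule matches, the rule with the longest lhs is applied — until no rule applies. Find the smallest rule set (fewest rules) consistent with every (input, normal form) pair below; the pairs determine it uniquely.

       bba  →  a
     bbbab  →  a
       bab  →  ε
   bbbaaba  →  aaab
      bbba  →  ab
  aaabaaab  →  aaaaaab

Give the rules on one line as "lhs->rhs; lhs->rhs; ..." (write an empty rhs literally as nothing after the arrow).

ba->b; baa->aa; bb->; bbb->ab

  | bba => a
  | bbbab => abab => abb => a
  | bab => bb => ε
  | bbbaaba => abaaba => aaaba => aaab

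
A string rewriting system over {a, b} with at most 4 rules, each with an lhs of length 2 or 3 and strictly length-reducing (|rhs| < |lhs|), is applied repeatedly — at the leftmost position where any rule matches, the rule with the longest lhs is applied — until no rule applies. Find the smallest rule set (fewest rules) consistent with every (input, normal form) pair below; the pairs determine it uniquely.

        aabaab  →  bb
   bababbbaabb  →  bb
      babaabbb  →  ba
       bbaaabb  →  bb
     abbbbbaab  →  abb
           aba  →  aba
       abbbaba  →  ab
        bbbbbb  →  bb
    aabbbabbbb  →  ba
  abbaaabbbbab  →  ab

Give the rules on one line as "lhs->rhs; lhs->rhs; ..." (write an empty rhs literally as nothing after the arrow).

  | aabaab => baab => bb
  | bababbbaabb => baabbbaabb => bbbbaabb => bbaabb => bbabb => bbbb => bb
  | babaabbb => baaabbb => babbb => babb => bab => ba
  | bbaaabb => bbaabb => bbabb => bbbb => bb

aa->; bab->ba; bba->bb; bbb->b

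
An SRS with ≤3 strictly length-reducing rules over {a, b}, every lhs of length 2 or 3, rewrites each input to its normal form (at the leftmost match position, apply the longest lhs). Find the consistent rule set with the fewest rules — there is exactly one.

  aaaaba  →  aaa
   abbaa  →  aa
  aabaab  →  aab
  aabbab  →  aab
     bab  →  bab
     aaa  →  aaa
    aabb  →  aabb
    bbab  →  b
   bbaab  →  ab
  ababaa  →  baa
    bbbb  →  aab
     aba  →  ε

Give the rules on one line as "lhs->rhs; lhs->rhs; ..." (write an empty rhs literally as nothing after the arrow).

aba->; bba->; bbb->aa

  | aaaaba => aaa
  | abbaa => aa
  | aabaab => aab
  | aabbab => aab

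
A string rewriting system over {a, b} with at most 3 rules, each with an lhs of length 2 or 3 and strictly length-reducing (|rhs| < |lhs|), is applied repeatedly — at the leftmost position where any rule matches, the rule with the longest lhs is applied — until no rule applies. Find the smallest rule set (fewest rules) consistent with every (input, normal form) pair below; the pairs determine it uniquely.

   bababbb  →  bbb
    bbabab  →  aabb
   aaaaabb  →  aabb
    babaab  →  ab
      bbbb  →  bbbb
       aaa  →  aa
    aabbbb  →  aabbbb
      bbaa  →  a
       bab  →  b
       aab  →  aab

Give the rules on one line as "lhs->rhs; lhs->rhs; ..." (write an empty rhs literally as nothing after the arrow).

aaa->aa; ba->; bba->ab

  | bababbb => babbb => bbb
  | bbabab => abbab => aabb
  | aaaaabb => aaaabb => aaabb => aabb
  | babaab => baab => ab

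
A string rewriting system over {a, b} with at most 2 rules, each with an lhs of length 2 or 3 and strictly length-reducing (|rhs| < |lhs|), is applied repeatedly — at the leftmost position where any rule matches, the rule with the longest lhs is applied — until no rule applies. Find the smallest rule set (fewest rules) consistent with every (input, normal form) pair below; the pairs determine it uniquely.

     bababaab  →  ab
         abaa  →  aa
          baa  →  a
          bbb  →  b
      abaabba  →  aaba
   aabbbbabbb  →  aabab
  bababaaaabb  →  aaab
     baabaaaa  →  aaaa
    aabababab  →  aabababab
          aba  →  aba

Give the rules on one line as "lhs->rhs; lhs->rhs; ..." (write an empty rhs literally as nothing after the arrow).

baa->a; bb->b

  | bababaab => babaab => baab => ab
  | abaa => aa
  | baa => a
  | bbb => bb => b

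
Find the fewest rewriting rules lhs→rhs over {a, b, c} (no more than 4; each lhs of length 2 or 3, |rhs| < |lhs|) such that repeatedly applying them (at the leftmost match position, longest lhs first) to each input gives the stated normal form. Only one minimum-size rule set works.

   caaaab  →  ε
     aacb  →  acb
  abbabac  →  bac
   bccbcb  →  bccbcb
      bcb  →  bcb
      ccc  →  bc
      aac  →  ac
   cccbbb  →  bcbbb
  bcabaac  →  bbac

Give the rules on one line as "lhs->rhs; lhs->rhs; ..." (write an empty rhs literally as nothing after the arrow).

  | caaaab => aaab => aab => ab => ε
  | aacb => acb
  | abbabac => babac => bac
  | bccbcb

aa->a; ab->; ca->; ccc->bc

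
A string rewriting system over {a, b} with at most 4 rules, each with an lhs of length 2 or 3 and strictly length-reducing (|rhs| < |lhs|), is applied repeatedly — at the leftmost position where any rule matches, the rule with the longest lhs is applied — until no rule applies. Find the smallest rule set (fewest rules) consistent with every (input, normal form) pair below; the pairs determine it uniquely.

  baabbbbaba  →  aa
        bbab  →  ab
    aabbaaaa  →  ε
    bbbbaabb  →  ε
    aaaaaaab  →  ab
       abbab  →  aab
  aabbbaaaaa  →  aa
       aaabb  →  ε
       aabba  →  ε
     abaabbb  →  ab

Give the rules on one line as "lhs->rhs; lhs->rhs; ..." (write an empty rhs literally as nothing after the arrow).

  | baabbbbaba => aabbbbaba => aaabbaba => bbaba => aba => aa
  | bbab => ab
  | aabbaaaa => aaaaaa => aaa => ε
  | bbbbaabb => abbaabb => aaabb => bb => ε

aaa->; ba->a; bb->; bbb->ab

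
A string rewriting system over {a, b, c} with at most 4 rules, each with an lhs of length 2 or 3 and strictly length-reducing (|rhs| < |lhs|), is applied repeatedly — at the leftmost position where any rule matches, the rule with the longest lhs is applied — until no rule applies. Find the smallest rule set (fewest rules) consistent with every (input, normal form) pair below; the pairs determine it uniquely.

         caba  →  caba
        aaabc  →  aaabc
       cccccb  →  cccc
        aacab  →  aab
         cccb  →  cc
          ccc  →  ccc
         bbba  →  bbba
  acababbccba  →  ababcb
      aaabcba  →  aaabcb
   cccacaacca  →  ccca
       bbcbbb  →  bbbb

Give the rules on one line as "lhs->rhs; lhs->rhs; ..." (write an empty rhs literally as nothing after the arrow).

ac->; bbc->b; cba->cb; ccb->c

  | caba
  | aaabc
  | cccccb => cccc
  | aacab => aab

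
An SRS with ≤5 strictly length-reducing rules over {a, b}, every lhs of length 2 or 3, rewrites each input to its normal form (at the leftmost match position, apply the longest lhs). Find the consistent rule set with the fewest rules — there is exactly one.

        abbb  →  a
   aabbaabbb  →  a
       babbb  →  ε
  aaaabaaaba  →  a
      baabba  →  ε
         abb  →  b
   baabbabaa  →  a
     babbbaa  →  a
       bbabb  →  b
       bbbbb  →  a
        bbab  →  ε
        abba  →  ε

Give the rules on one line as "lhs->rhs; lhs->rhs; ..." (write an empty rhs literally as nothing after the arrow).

  | abbb => bb => a
  | aabbaabbb => abbaabbb => baabbb => abbb => bb => a
  | babbb => bbb => ab => ε
  | aaaabaaaba => aaabaaaba => aabaaaba => abaaaba => aaaba => aaba => aba => a

aa->a; ab->; ba->; bb->a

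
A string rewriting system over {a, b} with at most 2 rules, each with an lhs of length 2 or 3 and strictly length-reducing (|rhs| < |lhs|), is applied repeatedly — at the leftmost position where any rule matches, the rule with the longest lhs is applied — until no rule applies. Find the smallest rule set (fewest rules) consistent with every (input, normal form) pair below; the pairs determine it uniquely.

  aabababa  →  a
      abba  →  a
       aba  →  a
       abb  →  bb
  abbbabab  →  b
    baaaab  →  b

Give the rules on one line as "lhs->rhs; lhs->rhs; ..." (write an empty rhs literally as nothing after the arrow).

  | aabababa => abababa => bababa => ababa => baba => aba => ba => a
  | abba => bba => ba => a
  | aba => ba => a
  | abb => bb

ab->b; ba->a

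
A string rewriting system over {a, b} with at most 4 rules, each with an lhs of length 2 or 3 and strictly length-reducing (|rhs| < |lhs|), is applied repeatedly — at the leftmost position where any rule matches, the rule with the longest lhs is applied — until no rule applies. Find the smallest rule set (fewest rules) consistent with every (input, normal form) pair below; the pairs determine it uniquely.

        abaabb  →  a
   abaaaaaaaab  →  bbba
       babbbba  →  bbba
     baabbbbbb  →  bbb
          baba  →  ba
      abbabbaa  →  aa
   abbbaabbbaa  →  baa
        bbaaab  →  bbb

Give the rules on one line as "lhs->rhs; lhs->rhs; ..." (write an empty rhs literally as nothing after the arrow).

  | abaabb => aabb => a
  | abaaaaaaaab => aaaaaaaab => baaaaaab => bbaaaab => bbbaab => bbba
  | babbbba => bbba
  | baabbbbbb => babbbb => bbb

aaa->ba; ab->; abb->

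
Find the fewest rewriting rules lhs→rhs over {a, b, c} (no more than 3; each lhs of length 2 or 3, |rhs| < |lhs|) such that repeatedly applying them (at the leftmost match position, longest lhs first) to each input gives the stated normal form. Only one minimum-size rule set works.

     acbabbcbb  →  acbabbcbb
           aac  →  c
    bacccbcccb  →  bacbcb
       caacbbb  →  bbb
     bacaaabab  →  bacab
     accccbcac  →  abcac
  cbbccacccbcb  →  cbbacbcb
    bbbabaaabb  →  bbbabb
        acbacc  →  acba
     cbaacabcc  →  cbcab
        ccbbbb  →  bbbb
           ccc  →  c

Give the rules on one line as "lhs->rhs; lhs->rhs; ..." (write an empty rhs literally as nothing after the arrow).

aa->; aba->a; cc->

  | acbabbcbb
  | aac => c
  | bacccbcccb => bacbcccb => bacbcb
  | caacbbb => ccbbb => bbb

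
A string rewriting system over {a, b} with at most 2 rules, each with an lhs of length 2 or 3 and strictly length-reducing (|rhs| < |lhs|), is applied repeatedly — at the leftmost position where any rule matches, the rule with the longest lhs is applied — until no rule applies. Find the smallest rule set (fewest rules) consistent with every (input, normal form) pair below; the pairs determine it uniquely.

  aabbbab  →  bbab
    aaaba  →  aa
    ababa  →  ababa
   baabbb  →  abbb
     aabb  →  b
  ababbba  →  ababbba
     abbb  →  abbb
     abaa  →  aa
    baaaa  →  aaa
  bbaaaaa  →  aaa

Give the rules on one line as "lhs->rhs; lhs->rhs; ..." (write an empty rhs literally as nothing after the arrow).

aab->; baa->a

  | aabbbab => bbab
  | aaaba => aa
  | ababa
  | baabbb => abbb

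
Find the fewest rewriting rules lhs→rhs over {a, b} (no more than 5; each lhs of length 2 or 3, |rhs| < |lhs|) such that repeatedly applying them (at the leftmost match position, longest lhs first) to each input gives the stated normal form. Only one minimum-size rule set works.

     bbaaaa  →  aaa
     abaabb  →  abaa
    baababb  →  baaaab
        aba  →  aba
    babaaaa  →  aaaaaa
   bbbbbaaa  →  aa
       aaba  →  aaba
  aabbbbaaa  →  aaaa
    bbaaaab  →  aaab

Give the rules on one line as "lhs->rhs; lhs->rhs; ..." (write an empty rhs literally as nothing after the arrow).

bab->aa; bb->; bba->; bbb->bb

  | bbaaaa => aaa
  | abaabb => abaa
  | baababb => baaaab
  | aba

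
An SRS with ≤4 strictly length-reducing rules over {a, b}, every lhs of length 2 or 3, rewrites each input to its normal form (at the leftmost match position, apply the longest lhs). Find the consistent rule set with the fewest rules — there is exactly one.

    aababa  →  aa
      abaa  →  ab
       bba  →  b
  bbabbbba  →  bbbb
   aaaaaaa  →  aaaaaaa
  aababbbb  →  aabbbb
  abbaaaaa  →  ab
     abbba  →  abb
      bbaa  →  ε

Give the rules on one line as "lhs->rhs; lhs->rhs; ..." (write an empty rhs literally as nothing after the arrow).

ba->; baa->b; bba->b

  | aababa => aaba => aa
  | abaa => ab
  | bba => b
  | bbabbbba => bbbbba => bbbb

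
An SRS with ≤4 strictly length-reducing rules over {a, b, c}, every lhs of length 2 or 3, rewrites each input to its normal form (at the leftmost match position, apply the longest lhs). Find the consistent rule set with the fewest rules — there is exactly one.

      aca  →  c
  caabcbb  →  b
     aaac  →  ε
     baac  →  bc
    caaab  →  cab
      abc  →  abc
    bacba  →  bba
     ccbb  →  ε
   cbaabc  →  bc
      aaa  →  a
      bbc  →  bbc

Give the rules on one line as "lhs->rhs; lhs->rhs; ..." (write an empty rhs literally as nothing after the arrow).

aa->; ac->; aca->c; cb->

  | aca => c
  | caabcbb => cbcbb => cbb => b
  | aaac => ac => ε
  | baac => bc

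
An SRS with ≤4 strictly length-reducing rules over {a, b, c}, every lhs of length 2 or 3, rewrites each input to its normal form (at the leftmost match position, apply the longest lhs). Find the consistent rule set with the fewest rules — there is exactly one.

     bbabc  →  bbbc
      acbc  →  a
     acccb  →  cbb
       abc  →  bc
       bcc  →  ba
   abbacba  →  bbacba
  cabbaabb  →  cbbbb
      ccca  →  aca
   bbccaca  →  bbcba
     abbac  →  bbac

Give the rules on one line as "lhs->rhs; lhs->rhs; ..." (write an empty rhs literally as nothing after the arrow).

aac->cb; ab->b; cbc->; cc->a

  | bbabc => bbbc
  | acbc => a
  | acccb => aacb => cbb
  | abc => bc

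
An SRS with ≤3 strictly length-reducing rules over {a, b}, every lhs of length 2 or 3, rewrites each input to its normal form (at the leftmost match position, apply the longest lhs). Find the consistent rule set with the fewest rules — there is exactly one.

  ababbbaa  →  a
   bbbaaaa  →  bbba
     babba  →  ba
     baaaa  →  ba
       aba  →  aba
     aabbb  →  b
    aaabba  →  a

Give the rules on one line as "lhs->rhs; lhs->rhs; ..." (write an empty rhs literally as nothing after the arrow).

  | ababbbaa => abbaa => aa => a
  | bbbaaaa => bbbaaa => bbbaa => bbba
  | babba => ba
  | baaaa => baaa => baa => ba

aa->a; abb->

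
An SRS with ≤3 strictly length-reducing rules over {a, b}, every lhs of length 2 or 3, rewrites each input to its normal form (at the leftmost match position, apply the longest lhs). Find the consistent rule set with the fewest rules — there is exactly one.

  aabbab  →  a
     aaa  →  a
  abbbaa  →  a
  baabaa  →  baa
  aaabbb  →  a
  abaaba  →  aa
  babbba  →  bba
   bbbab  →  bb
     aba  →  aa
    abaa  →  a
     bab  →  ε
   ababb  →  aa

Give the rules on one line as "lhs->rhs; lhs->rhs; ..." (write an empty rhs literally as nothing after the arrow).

  | aabbab => aabab => aaab => ab => a
  | aaa => a
  | abbbaa => abbaa => abaa => aaa => a
  | baabaa => baaaa => baa

aaa->a; ab->a; bab->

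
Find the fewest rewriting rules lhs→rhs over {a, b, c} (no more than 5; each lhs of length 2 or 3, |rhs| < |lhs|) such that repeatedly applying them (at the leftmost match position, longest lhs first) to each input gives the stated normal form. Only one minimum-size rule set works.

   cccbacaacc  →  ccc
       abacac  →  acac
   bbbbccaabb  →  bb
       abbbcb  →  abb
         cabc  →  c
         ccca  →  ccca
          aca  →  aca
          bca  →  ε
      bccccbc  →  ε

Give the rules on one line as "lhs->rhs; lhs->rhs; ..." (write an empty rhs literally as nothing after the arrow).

  | cccbacaacc => ccbacaacc => cbacaacc => bacaacc => caacc => ccc
  | abacac => acac
  | bbbbccaabb => bbbacaabb => bbcaabb => baaabb => aabb => bb
  | abbbcb => abbab => abb

aa->; ba->; bc->a; cb->b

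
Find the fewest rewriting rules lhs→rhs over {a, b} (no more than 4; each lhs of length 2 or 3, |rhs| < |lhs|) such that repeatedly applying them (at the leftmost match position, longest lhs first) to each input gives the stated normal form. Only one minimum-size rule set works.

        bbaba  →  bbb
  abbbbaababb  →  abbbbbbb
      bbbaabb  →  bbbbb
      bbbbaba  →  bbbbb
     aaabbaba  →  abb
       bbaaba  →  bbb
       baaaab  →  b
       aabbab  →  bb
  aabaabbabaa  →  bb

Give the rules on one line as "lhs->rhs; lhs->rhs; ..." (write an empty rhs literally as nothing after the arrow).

  | bbaba => bbba => bbb
  | abbbbaababb => abbbabbabb => abbbbbabb => abbbbbbb
  | bbbaabb => bbabbb => bbbbb
  | bbbbaba => bbbbba => bbbbb

aab->; ba->b; baa->ab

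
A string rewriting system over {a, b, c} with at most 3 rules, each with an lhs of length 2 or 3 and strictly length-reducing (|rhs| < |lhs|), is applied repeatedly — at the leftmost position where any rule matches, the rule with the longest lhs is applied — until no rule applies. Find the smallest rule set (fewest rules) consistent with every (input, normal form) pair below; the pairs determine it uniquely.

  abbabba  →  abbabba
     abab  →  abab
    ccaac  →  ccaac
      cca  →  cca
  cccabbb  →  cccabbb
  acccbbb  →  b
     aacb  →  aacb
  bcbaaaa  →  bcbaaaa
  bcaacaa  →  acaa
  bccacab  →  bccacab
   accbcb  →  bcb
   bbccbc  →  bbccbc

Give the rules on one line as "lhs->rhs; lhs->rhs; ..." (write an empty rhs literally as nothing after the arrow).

acc->; bca->; cbb->

  | abbabba
  | abab
  | ccaac
  | cca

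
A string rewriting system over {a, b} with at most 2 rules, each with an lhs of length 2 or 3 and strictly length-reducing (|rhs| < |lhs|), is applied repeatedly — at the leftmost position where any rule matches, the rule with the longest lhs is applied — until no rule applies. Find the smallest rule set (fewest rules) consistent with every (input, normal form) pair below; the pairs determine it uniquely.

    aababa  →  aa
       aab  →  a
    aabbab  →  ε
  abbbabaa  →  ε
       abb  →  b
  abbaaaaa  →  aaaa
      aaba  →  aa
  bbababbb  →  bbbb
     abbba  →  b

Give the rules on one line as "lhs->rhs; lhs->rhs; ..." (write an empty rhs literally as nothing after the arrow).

  | aababa => aaba => aa
  | aab => a
  | aabbab => abab => ab => ε
  | abbbabaa => bbabaa => bbaa => ba => ε

ab->; ba->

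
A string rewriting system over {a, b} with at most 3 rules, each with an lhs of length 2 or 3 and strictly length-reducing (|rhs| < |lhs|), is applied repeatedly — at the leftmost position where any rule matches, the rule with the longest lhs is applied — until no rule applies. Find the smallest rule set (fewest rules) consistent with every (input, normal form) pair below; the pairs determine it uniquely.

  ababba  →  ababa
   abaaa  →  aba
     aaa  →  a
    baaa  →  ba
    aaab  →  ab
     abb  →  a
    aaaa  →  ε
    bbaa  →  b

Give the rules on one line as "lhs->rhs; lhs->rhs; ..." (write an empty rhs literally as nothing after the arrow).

  | ababba => ababa
  | abaaa => aba
  | aaa => a
  | baaa => ba

aa->; bb->; bba->ba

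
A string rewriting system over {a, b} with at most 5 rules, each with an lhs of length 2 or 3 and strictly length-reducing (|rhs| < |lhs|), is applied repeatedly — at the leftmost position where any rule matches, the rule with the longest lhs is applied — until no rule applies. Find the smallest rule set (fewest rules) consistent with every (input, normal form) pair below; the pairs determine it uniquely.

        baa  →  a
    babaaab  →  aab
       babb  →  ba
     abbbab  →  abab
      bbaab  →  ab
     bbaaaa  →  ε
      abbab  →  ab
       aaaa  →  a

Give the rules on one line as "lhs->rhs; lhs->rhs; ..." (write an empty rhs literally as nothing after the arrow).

  | baa => a
  | babaaab => baaab => aab
  | babb => ba
  | abbbab => abab

aaa->; baa->a; bb->; bba->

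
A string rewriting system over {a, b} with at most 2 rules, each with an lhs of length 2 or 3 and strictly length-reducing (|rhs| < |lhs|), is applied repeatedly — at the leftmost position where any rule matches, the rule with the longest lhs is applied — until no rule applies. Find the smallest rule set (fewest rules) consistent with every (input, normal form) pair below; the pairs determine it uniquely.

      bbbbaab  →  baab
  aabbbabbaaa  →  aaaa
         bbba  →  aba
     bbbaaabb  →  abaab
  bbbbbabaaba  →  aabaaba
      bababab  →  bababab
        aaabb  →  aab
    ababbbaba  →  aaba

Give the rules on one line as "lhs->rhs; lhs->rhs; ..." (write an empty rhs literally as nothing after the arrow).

abb->b; bb->a

  | bbbbaab => abbaab => baab
  | aabbbabbaaa => abbabbaaa => babbaaa => bbaaa => aaaa
  | bbba => aba
  | bbbaaabb => abaaabb => abaab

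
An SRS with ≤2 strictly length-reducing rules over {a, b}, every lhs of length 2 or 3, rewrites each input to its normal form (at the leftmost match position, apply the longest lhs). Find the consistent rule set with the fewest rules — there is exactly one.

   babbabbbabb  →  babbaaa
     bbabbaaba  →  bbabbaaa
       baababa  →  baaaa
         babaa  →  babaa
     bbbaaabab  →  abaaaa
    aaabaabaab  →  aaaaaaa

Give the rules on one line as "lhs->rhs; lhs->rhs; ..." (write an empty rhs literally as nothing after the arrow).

aab->aa; bbb->ab

  | babbabbbabb => babbaababb => babbaaabb => babbaaab => babbaaa
  | bbabbaaba => bbabbaaa
  | baababa => baaaba => baaaa
  | babaa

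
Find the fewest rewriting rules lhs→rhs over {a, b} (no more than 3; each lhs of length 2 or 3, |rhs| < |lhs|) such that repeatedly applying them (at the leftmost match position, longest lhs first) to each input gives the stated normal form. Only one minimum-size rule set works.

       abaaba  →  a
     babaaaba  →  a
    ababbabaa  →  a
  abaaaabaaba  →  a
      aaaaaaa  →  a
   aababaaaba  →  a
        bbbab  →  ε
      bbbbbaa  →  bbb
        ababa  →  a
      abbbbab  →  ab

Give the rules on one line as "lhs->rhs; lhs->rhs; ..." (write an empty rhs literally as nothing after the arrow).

  | abaaba => aaba => aba => a
  | babaaaba => aaaaaba => aaaaba => aaaba => aaba => aba => a
  | ababbabaa => aaababaa => aababaa => ababaa => aaaaa => aaaa => aaa => aa => a
  | abaaaabaaba => aaaabaaba => aaabaaba => aabaaba => abaaba => aaba => aba => a

aa->a; ba->; bab->aa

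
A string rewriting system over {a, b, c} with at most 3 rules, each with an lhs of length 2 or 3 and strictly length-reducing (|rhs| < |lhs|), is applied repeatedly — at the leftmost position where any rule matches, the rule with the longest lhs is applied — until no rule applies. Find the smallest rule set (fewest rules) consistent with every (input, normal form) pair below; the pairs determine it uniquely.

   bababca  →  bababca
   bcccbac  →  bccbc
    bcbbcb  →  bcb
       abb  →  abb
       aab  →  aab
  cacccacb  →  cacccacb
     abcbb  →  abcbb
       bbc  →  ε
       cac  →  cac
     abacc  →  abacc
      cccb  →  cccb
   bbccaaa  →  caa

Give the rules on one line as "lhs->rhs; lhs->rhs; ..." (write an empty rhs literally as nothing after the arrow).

aaa->aa; bbc->; cba->b

  | bababca
  | bcccbac => bccbc
  | bcbbcb => bcb
  | abb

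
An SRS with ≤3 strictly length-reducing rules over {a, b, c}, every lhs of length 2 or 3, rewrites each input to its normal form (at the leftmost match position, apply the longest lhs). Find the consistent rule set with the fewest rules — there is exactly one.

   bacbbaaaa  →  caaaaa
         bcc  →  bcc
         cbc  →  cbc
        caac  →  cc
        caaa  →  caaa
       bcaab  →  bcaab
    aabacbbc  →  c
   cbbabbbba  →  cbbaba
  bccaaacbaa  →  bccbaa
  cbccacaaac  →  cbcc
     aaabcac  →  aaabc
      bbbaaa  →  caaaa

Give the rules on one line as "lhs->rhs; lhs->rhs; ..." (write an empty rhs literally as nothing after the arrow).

aac->c; ac->; bbb->ca

  | bacbbaaaa => bbbaaaa => caaaaa
  | bcc
  | cbc
  | caac => cc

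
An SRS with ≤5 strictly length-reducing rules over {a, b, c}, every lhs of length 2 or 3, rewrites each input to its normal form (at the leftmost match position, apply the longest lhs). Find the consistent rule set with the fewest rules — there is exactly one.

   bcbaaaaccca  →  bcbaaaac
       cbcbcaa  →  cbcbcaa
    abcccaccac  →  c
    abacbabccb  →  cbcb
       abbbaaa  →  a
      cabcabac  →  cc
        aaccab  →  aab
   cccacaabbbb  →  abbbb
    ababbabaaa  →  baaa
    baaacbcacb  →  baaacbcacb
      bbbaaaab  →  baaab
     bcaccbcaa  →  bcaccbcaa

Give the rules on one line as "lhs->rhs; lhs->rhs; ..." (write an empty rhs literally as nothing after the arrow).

  | bcbaaaaccca => bcbaaaac
  | cbcbcaa
  | abcccaccac => ccaccac => ccac => c
  | abacbabccb => cbabccb => cbcb

aba->; abc->; bba->; cca->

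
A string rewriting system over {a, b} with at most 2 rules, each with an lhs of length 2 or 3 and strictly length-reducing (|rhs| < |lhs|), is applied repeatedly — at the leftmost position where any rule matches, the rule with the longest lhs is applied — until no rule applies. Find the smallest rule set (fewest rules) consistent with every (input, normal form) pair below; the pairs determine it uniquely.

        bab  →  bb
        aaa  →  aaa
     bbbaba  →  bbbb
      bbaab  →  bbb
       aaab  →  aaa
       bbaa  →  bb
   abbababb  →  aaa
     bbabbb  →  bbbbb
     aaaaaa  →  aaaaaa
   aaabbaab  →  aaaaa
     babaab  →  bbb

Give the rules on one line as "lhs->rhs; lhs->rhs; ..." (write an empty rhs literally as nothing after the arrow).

ab->a; ba->b

  | bab => bb
  | aaa
  | bbbaba => bbbba => bbbb
  | bbaab => bbab => bbb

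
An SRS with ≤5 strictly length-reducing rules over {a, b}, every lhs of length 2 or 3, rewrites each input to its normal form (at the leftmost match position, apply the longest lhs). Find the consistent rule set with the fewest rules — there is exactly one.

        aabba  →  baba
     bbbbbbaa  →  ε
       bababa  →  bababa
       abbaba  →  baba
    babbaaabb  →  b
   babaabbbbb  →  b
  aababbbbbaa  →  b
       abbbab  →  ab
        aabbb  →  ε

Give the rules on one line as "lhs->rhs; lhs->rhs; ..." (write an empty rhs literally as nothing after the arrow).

aa->; aab->ba; abb->b; bb->

  | aabba => baba
  | bbbbbbaa => bbbbaa => bbaa => aa => ε
  | bababa
  | abbaba => baba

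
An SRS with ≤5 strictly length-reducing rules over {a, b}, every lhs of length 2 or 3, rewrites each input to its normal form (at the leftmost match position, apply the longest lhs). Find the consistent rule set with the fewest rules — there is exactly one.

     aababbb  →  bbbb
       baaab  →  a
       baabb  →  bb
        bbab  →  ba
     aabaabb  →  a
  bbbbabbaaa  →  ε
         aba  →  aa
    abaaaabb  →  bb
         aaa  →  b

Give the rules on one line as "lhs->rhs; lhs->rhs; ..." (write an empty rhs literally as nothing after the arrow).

  | aababbb => aaabbb => bbbb
  | baaab => ab => a
  | baabb => bb
  | bbab => ba

aaa->b; ab->a; baa->; bab->a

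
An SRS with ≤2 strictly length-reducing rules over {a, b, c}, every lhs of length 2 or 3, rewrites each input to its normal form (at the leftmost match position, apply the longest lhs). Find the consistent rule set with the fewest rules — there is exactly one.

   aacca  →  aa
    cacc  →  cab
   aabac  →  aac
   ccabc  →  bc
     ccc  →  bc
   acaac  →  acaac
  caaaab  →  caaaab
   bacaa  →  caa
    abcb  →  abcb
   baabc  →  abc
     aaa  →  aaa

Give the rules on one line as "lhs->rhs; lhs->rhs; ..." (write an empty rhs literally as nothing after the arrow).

  | aacca => aaba => aa
  | cacc => cab
  | aabac => aac
  | ccabc => babc => bc

ba->; cc->b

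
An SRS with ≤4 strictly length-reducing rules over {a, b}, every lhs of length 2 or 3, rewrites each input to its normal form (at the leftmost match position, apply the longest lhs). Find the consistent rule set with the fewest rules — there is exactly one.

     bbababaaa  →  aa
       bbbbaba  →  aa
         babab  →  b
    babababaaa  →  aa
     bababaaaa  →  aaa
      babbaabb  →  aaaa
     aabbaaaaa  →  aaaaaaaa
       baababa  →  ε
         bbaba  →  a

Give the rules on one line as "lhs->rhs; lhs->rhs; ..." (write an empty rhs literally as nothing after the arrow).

aba->; ba->; bb->a

  | bbababaaa => aababaaa => abaaa => aa
  | bbbbaba => abbaba => aaaba => aa
  | babab => bab => b
  | babababaaa => bababaaa => babaaa => baaa => aa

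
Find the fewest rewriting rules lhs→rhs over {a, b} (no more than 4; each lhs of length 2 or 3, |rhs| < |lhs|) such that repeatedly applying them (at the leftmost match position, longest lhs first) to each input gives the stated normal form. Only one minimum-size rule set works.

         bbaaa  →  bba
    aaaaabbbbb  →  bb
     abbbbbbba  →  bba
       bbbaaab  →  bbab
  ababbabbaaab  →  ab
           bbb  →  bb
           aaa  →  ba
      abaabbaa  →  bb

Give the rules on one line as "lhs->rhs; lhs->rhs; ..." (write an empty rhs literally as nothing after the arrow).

  | bbaaa => bbba => bba
  | aaaaabbbbb => baaabbbbb => bbabbbbb => bbbbb => bbbb => bbb => bb
  | abbbbbbba => bbbbba => bbbba => bbba => bba
  | bbbaaab => bbaaab => bbbab => bbab

aa->b; abb->; bbb->bb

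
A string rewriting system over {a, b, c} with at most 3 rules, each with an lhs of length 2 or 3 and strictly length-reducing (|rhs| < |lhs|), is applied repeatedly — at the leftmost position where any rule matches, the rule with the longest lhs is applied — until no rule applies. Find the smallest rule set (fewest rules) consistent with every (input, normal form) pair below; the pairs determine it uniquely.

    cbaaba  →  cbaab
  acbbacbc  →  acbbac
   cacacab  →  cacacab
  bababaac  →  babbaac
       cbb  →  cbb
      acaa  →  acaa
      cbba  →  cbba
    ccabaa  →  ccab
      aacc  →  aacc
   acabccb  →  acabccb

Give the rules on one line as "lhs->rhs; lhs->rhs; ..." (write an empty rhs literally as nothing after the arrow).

  | cbaaba => cbaab
  | acbbacbc => acbbac
  | cacacab
  | bababaac => babbaac

aba->ab; cbc->c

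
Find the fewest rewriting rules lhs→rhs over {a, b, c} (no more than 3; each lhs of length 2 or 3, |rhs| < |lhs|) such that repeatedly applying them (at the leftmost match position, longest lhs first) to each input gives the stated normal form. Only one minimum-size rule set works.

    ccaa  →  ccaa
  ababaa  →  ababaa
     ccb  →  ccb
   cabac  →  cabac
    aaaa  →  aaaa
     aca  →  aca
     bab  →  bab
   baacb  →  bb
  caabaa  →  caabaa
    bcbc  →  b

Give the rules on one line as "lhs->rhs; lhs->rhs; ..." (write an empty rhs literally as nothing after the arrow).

aac->; cbc->

  | ccaa
  | ababaa
  | ccb
  | cabac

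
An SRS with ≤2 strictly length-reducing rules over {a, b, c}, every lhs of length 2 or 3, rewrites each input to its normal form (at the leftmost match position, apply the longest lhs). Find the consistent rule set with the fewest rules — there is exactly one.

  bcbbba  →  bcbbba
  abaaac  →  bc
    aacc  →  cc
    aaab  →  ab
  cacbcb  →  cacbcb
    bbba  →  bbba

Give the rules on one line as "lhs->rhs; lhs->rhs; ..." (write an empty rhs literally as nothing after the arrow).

aa->; aba->b

  | bcbbba
  | abaaac => baac => bc
  | aacc => cc
  | aaab => ab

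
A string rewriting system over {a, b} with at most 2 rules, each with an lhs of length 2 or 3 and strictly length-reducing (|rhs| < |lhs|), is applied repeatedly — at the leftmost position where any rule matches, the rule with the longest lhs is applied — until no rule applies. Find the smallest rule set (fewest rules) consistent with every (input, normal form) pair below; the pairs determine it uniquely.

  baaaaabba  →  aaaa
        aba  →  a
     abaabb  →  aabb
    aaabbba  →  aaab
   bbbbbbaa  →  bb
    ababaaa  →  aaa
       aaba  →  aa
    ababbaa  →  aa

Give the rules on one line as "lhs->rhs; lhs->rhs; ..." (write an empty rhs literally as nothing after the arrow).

  | baaaaabba => aaaabba => aaaa
  | aba => a
  | abaabb => aabb
  | aaabbba => aaab

ba->; bba->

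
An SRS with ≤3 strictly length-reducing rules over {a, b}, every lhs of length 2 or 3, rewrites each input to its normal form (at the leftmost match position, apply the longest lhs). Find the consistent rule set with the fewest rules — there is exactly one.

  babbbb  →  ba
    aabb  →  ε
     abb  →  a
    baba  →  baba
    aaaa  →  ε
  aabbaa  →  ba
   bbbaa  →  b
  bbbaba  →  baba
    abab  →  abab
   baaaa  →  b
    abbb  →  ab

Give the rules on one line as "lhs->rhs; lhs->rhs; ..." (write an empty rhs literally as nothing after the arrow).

  | babbbb => babb => ba
  | aabb => bb => ε
  | abb => a
  | baba

aa->; bb->; bba->b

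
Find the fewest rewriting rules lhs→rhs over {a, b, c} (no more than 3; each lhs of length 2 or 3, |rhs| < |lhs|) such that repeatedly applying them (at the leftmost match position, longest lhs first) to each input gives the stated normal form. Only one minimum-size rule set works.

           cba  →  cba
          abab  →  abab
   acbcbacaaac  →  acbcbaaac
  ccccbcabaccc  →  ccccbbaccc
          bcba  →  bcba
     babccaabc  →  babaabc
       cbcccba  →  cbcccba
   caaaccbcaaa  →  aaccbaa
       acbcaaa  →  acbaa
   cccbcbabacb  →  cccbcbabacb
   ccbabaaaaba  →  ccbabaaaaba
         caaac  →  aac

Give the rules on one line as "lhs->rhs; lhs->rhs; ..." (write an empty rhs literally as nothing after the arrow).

  | cba
  | abab
  | acbcbacaaac => acbcbaaac
  | ccccbcabaccc => ccccbbaccc

ca->; cca->a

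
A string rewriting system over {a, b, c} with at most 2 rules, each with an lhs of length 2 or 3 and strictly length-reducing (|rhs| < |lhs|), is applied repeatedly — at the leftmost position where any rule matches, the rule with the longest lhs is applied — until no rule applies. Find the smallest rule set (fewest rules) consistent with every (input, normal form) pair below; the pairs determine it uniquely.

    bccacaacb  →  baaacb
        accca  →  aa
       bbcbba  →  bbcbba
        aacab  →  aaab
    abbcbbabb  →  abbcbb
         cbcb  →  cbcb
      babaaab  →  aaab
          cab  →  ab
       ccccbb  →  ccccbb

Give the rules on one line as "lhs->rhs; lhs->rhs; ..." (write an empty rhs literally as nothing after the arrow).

bab->; ca->a

  | bccacaacb => bcacaacb => bacaacb => baaacb
  | accca => acca => aca => aa
  | bbcbba
  | aacab => aaab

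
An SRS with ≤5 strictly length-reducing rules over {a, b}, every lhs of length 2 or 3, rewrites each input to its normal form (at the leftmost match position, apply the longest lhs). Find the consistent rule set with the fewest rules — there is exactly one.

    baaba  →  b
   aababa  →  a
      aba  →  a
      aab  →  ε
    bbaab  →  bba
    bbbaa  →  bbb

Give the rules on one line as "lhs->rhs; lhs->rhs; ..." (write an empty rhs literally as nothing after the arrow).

aa->; aab->ab; ab->; bab->ba

  | baaba => baba => baa => b
  | aababa => ababa => aba => a
  | aba => a
  | aab => ab => ε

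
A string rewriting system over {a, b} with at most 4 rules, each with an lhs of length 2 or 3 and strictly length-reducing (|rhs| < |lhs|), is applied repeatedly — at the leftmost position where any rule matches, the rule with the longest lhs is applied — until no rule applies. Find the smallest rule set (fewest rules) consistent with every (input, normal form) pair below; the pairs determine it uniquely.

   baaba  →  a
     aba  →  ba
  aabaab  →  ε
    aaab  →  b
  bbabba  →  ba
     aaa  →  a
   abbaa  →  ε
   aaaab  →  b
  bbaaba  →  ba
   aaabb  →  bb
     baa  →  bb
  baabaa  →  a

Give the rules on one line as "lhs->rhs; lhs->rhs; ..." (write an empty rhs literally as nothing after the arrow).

aa->a; ab->b; baa->bb; bbb->

  | baaba => bbba => a
  | aba => ba
  | aabaab => abaab => baab => bbb => ε
  | aaab => aab => ab => b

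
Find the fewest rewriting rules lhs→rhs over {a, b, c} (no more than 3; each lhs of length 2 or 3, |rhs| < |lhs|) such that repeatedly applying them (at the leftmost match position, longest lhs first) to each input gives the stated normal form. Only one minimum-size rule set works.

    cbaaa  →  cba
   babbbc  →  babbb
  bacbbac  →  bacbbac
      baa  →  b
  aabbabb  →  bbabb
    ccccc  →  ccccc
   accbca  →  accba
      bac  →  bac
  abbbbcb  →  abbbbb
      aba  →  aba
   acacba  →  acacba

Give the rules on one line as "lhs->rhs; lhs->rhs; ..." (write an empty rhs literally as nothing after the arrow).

  | cbaaa => cba
  | babbbc => babbb
  | bacbbac
  | baa => b

aa->; bc->b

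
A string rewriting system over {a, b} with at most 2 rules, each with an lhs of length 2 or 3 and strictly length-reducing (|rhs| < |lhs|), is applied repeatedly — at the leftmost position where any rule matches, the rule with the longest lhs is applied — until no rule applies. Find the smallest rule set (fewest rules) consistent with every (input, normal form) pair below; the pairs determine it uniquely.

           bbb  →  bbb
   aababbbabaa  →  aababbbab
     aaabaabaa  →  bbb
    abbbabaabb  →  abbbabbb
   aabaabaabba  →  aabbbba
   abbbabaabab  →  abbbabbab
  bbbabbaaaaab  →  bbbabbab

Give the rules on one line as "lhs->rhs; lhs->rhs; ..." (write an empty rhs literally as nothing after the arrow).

aaa->b; baa->b

  | bbb
  | aababbbabaa => aababbbab
  | aaabaabaa => bbaabaa => bbbaa => bbb
  | abbbabaabb => abbbabbb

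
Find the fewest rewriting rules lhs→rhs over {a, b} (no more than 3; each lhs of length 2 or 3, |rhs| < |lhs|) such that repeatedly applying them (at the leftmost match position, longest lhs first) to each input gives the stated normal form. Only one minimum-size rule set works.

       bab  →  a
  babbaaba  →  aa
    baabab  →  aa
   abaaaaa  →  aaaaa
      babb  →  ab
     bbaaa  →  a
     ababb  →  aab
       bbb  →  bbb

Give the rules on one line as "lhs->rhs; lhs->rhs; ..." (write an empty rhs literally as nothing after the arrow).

ba->; bab->a

  | bab => a
  | babbaaba => abaaba => aaba => aa
  | baabab => abab => aa
  | abaaaaa => aaaaa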